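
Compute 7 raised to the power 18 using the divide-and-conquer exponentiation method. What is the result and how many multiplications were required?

Computing 7^18 by squaring (build up from 7^1; each line after the first costs one multiplication):

7^1 = 7
7^2 = (7^1)^2 = 7^2 = 49
7^4 = (7^2)^2 = 49^2 = 2401
7^8 = (7^4)^2 = 2401^2 = 5764801
7^9 = 7 * 7^8 = 7 * 5764801 = 40353607
7^18 = (7^9)^2 = 40353607^2 = 1628413597910449

Result: 1628413597910449
Multiplications needed: 5 (5 lines after 7^1)

7^18 = 1628413597910449. Using exponentiation by squaring, this requires 5 multiplications. The key idea: if the exponent is even, square the half-power; if odd, multiply by the base once.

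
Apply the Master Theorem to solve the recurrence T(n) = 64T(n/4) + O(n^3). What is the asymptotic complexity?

Master Theorem for T(n) = 64T(n/4) + O(n^3):

a = 64, b = 4, c = 3
log_b(a) = log_4(64) = 3.0000

Case 2: c = 3 = log_4(64) = 3.0000
T(n) = O(n^3 log n) = O(n^3 log n)

For T(n) = 64T(n/4) + O(n^3): log_4(64) = 3.0000. This is Case 2 of the Master Theorem (c = log_b(a), equal work at all levels), giving O(n^3 log n).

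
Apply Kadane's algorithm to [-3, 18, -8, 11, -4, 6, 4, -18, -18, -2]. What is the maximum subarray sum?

Using Kadane's algorithm on [-3, 18, -8, 11, -4, 6, 4, -18, -18, -2]:

Scanning through the array:
Position 1 (value 18): max_ending_here = 18, max_so_far = 18
Position 2 (value -8): max_ending_here = 10, max_so_far = 18
Position 3 (value 11): max_ending_here = 21, max_so_far = 21
Position 4 (value -4): max_ending_here = 17, max_so_far = 21
Position 5 (value 6): max_ending_here = 23, max_so_far = 23
Position 6 (value 4): max_ending_here = 27, max_so_far = 27
Position 7 (value -18): max_ending_here = 9, max_so_far = 27
Position 8 (value -18): max_ending_here = -9, max_so_far = 27
Position 9 (value -2): max_ending_here = -2, max_so_far = 27

Maximum subarray: [18, -8, 11, -4, 6, 4]
Maximum sum: 27

The maximum subarray is [18, -8, 11, -4, 6, 4] with sum 27. This subarray runs from index 1 to index 6.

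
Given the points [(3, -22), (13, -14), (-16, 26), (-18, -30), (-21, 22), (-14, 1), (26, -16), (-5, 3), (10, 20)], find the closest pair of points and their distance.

Computing all pairwise distances among 9 points:

d((3, -22), (13, -14)) = 12.8062
d((3, -22), (-16, 26)) = 51.6236
d((3, -22), (-18, -30)) = 22.4722
d((3, -22), (-21, 22)) = 50.1199
d((3, -22), (-14, 1)) = 28.6007
d((3, -22), (26, -16)) = 23.7697
d((3, -22), (-5, 3)) = 26.2488
d((3, -22), (10, 20)) = 42.5793
d((13, -14), (-16, 26)) = 49.4065
d((13, -14), (-18, -30)) = 34.8855
d((13, -14), (-21, 22)) = 49.5177
d((13, -14), (-14, 1)) = 30.8869
d((13, -14), (26, -16)) = 13.1529
d((13, -14), (-5, 3)) = 24.7588
d((13, -14), (10, 20)) = 34.1321
d((-16, 26), (-18, -30)) = 56.0357
d((-16, 26), (-21, 22)) = 6.4031 <-- minimum
d((-16, 26), (-14, 1)) = 25.0799
d((-16, 26), (26, -16)) = 59.397
d((-16, 26), (-5, 3)) = 25.4951
d((-16, 26), (10, 20)) = 26.6833
d((-18, -30), (-21, 22)) = 52.0865
d((-18, -30), (-14, 1)) = 31.257
d((-18, -30), (26, -16)) = 46.1736
d((-18, -30), (-5, 3)) = 35.4683
d((-18, -30), (10, 20)) = 57.3062
d((-21, 22), (-14, 1)) = 22.1359
d((-21, 22), (26, -16)) = 60.4401
d((-21, 22), (-5, 3)) = 24.8395
d((-21, 22), (10, 20)) = 31.0644
d((-14, 1), (26, -16)) = 43.4626
d((-14, 1), (-5, 3)) = 9.2195
d((-14, 1), (10, 20)) = 30.6105
d((26, -16), (-5, 3)) = 36.3593
d((26, -16), (10, 20)) = 39.3954
d((-5, 3), (10, 20)) = 22.6716

Closest pair: (-16, 26) and (-21, 22) with distance 6.4031

The closest pair is (-16, 26) and (-21, 22) with Euclidean distance 6.4031. For 9 points, brute-force pairwise comparison is shown above. For large n, the divide-and-conquer algorithm (sort by x, recurse on halves, check the dividing strip) achieves O(n log n).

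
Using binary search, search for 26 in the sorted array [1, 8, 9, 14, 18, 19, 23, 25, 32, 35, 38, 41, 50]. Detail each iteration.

Binary search for 26 in [1, 8, 9, 14, 18, 19, 23, 25, 32, 35, 38, 41, 50]:

lo=0, hi=12, mid=6, arr[mid]=23 -> 23 < 26, search right half
lo=7, hi=12, mid=9, arr[mid]=35 -> 35 > 26, search left half
lo=7, hi=8, mid=7, arr[mid]=25 -> 25 < 26, search right half
lo=8, hi=8, mid=8, arr[mid]=32 -> 32 > 26, search left half
lo=8 > hi=7, target 26 not found

Binary search determines that 26 is not in the array after 4 comparisons. The search space was exhausted without finding the target.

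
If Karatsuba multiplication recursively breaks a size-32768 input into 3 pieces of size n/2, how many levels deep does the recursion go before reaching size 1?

For divide and conquer with division factor 2:

Problem sizes at each level:
Level 0: 32768
Level 1: 16384
Level 2: 8192
Level 3: 4096
Level 4: 2048
Level 5: 1024
Level 6: 512
Level 7: 256
Level 8: 128
Level 9: 64
Level 10: 32
Level 11: 16
Level 12: 8
Level 13: 4
Level 14: 2
Level 15: 1

The root is level 0 and the size-1 base case is level 15 (the tree spans levels 0 through 15, i.e. 16 levels counting the root), so the depth is the number of divisions: log_2(32768) = 15

The recursion tree depth is log_2(32768) = 15. At each level, the problem size is divided by 2, so it takes 15 divisions to reduce to a base case of size 1. The algorithm makes 3 recursive calls at each level.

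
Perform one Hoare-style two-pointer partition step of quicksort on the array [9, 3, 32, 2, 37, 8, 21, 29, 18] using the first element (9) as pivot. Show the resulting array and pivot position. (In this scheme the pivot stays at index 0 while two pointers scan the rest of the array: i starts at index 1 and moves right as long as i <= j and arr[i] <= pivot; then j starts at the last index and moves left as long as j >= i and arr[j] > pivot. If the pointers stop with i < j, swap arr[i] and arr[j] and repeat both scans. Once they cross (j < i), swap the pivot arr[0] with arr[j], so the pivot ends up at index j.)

Hoare-style two-pointer partition with pivot = 9:

Initial array: [9, 3, 32, 2, 37, 8, 21, 29, 18]

Pointers start at i = 1, j = 8.
i stops at index 2 (arr[2]=32 > 9), j stops at index 5 (arr[5]=8 <= 9): swap arr[2] and arr[5], array becomes [9, 3, 8, 2, 37, 32, 21, 29, 18]
i ends at 4, j ends at 3: the pointers have crossed (j < i), so scanning stops.

Swap pivot arr[0] with arr[3] to place pivot at position 3: [2, 3, 8, 9, 37, 32, 21, 29, 18]
Pivot position: 3

After partitioning with pivot 9, the array becomes [2, 3, 8, 9, 37, 32, 21, 29, 18]. The pivot is placed at index 3. All elements to the left of the pivot are <= 9, and all elements to the right are > 9.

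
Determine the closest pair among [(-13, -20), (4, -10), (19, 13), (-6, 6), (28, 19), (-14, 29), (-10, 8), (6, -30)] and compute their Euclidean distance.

Computing all pairwise distances among 8 points:

d((-13, -20), (4, -10)) = 19.7231
d((-13, -20), (19, 13)) = 45.9674
d((-13, -20), (-6, 6)) = 26.9258
d((-13, -20), (28, 19)) = 56.5862
d((-13, -20), (-14, 29)) = 49.0102
d((-13, -20), (-10, 8)) = 28.1603
d((-13, -20), (6, -30)) = 21.4709
d((4, -10), (19, 13)) = 27.4591
d((4, -10), (-6, 6)) = 18.868
d((4, -10), (28, 19)) = 37.6431
d((4, -10), (-14, 29)) = 42.9535
d((4, -10), (-10, 8)) = 22.8035
d((4, -10), (6, -30)) = 20.0998
d((19, 13), (-6, 6)) = 25.9615
d((19, 13), (28, 19)) = 10.8167
d((19, 13), (-14, 29)) = 36.6742
d((19, 13), (-10, 8)) = 29.4279
d((19, 13), (6, -30)) = 44.9222
d((-6, 6), (28, 19)) = 36.4005
d((-6, 6), (-14, 29)) = 24.3516
d((-6, 6), (-10, 8)) = 4.4721 <-- minimum
d((-6, 6), (6, -30)) = 37.9473
d((28, 19), (-14, 29)) = 43.1741
d((28, 19), (-10, 8)) = 39.5601
d((28, 19), (6, -30)) = 53.7122
d((-14, 29), (-10, 8)) = 21.3776
d((-14, 29), (6, -30)) = 62.2977
d((-10, 8), (6, -30)) = 41.2311

Closest pair: (-6, 6) and (-10, 8) with distance 4.4721

The closest pair is (-6, 6) and (-10, 8) with Euclidean distance 4.4721. For 8 points, brute-force pairwise comparison is shown above. For large n, the divide-and-conquer algorithm (sort by x, recurse on halves, check the dividing strip) achieves O(n log n).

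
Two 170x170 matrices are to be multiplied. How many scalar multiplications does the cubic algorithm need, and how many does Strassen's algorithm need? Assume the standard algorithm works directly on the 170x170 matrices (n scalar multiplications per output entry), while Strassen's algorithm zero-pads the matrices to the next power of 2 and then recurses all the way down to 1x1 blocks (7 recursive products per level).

Matrix multiplication for 170x170 matrices:

Strassen's algorithm requires power-of-2 dimensions. Pad 170x170 to 256x256 (next power of 2).

Standard algorithm: 170^3 = 4913000 multiplications
Strassen's algorithm: 7^(log2(256)) = 7^8 = 5764801 multiplications
Difference: 4913000 - 5764801 = -851801 (Strassen uses MORE here due to padding overhead — for small or just-over-power-of-2 n, padding can outweigh the per-level savings)

Standard: 4913000 multiplications (170^3). Strassen: 5764801 multiplications (7^8, after padding to 256x256). Strassen reduces 8 recursive multiplications to 7 at each level.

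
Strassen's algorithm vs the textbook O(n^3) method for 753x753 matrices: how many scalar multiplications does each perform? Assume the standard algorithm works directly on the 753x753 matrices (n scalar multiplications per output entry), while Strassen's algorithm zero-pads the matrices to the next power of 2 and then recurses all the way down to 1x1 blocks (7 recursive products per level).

Matrix multiplication for 753x753 matrices:

Strassen's algorithm requires power-of-2 dimensions. Pad 753x753 to 1024x1024 (next power of 2).

Standard algorithm: 753^3 = 426957777 multiplications
Strassen's algorithm: 7^(log2(1024)) = 7^10 = 282475249 multiplications
Savings: 426957777 - 282475249 = 144482528 multiplications

Standard: 426957777 multiplications (753^3). Strassen: 282475249 multiplications (7^10, after padding to 1024x1024). Strassen reduces 8 recursive multiplications to 7 at each level.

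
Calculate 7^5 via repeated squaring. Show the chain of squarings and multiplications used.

Computing 7^5 by squaring (build up from 7^1; each line after the first costs one multiplication):

7^1 = 7
7^2 = (7^1)^2 = 7^2 = 49
7^4 = (7^2)^2 = 49^2 = 2401
7^5 = 7 * 7^4 = 7 * 2401 = 16807

Result: 16807
Multiplications needed: 3 (3 lines after 7^1)

7^5 = 16807. Using exponentiation by squaring, this requires 3 multiplications. The key idea: if the exponent is even, square the half-power; if odd, multiply by the base once.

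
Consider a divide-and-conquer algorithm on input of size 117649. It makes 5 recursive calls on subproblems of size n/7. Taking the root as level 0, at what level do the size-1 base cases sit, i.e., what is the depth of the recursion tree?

For divide and conquer with division factor 7:

Problem sizes at each level:
Level 0: 117649
Level 1: 16807
Level 2: 2401
Level 3: 343
Level 4: 49
Level 5: 7
Level 6: 1

The root is level 0 and the size-1 base case is level 6 (the tree spans levels 0 through 6, i.e. 7 levels counting the root), so the depth is the number of divisions: log_7(117649) = 6

The recursion tree depth is log_7(117649) = 6. At each level, the problem size is divided by 7, so it takes 6 divisions to reduce to a base case of size 1. The algorithm makes 5 recursive calls at each level.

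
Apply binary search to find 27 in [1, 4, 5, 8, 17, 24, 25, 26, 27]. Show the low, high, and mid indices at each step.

Binary search for 27 in [1, 4, 5, 8, 17, 24, 25, 26, 27]:

lo=0, hi=8, mid=4, arr[mid]=17 -> 17 < 27, search right half
lo=5, hi=8, mid=6, arr[mid]=25 -> 25 < 27, search right half
lo=7, hi=8, mid=7, arr[mid]=26 -> 26 < 27, search right half
lo=8, hi=8, mid=8, arr[mid]=27 -> Found target at index 8!

Binary search finds 27 at index 8 after 4 comparisons. The search repeatedly halves the search space by comparing with the middle element.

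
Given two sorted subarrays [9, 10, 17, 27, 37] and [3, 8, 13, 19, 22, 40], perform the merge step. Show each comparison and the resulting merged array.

Merging process:

Compare 9 vs 3: take 3 from right. Merged: [3]
Compare 9 vs 8: take 8 from right. Merged: [3, 8]
Compare 9 vs 13: take 9 from left. Merged: [3, 8, 9]
Compare 10 vs 13: take 10 from left. Merged: [3, 8, 9, 10]
Compare 17 vs 13: take 13 from right. Merged: [3, 8, 9, 10, 13]
Compare 17 vs 19: take 17 from left. Merged: [3, 8, 9, 10, 13, 17]
Compare 27 vs 19: take 19 from right. Merged: [3, 8, 9, 10, 13, 17, 19]
Compare 27 vs 22: take 22 from right. Merged: [3, 8, 9, 10, 13, 17, 19, 22]
Compare 27 vs 40: take 27 from left. Merged: [3, 8, 9, 10, 13, 17, 19, 22, 27]
Compare 37 vs 40: take 37 from left. Merged: [3, 8, 9, 10, 13, 17, 19, 22, 27, 37]
Append remaining from right: [40]. Merged: [3, 8, 9, 10, 13, 17, 19, 22, 27, 37, 40]

Final merged array: [3, 8, 9, 10, 13, 17, 19, 22, 27, 37, 40]
Total comparisons: 10

The merged array is [3, 8, 9, 10, 13, 17, 19, 22, 27, 37, 40], requiring 10 comparisons. The merge step runs in O(n) time where n is the total number of elements.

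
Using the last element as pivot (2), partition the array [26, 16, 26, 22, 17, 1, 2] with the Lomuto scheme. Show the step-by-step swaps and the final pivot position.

Lomuto partition with pivot = 2:

Initial array: [26, 16, 26, 22, 17, 1, 2]

arr[0]=26 > 2: no swap
arr[1]=16 > 2: no swap
arr[2]=26 > 2: no swap
arr[3]=22 > 2: no swap
arr[4]=17 > 2: no swap
arr[5]=1 <= 2: swap with position 0, array becomes [1, 16, 26, 22, 17, 26, 2]

Place pivot at position 1: [1, 2, 26, 22, 17, 26, 16]
Pivot position: 1

After partitioning with pivot 2, the array becomes [1, 2, 26, 22, 17, 26, 16]. The pivot is placed at index 1. All elements to the left of the pivot are <= 2, and all elements to the right are > 2.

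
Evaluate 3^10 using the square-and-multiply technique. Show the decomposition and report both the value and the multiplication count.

Computing 3^10 by squaring (build up from 3^1; each line after the first costs one multiplication):

3^1 = 3
3^2 = (3^1)^2 = 3^2 = 9
3^4 = (3^2)^2 = 9^2 = 81
3^5 = 3 * 3^4 = 3 * 81 = 243
3^10 = (3^5)^2 = 243^2 = 59049

Result: 59049
Multiplications needed: 4 (4 lines after 3^1)

3^10 = 59049. Using exponentiation by squaring, this requires 4 multiplications. The key idea: if the exponent is even, square the half-power; if odd, multiply by the base once.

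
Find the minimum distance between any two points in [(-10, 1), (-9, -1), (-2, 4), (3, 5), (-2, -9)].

Computing all pairwise distances among 5 points:

d((-10, 1), (-9, -1)) = 2.2361 <-- minimum
d((-10, 1), (-2, 4)) = 8.544
d((-10, 1), (3, 5)) = 13.6015
d((-10, 1), (-2, -9)) = 12.8062
d((-9, -1), (-2, 4)) = 8.6023
d((-9, -1), (3, 5)) = 13.4164
d((-9, -1), (-2, -9)) = 10.6301
d((-2, 4), (3, 5)) = 5.099
d((-2, 4), (-2, -9)) = 13.0
d((3, 5), (-2, -9)) = 14.8661

Closest pair: (-10, 1) and (-9, -1) with distance 2.2361

The closest pair is (-10, 1) and (-9, -1) with Euclidean distance 2.2361. For 5 points, brute-force pairwise comparison is shown above. For large n, the divide-and-conquer algorithm (sort by x, recurse on halves, check the dividing strip) achieves O(n log n).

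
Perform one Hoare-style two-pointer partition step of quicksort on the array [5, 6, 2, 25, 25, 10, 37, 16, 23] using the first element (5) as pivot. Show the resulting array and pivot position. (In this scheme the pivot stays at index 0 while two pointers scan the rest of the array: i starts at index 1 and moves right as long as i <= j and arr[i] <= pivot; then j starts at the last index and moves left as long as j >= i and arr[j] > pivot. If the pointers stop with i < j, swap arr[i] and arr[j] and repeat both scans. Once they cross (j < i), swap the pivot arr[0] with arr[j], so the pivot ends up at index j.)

Hoare-style two-pointer partition with pivot = 5:

Initial array: [5, 6, 2, 25, 25, 10, 37, 16, 23]

Pointers start at i = 1, j = 8.
i stops at index 1 (arr[1]=6 > 5), j stops at index 2 (arr[2]=2 <= 5): swap arr[1] and arr[2], array becomes [5, 2, 6, 25, 25, 10, 37, 16, 23]
i ends at 2, j ends at 1: the pointers have crossed (j < i), so scanning stops.

Swap pivot arr[0] with arr[1] to place pivot at position 1: [2, 5, 6, 25, 25, 10, 37, 16, 23]
Pivot position: 1

After partitioning with pivot 5, the array becomes [2, 5, 6, 25, 25, 10, 37, 16, 23]. The pivot is placed at index 1. All elements to the left of the pivot are <= 5, and all elements to the right are > 5.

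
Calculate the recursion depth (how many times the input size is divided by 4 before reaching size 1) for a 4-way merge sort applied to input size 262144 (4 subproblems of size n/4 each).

For divide and conquer with division factor 4:

Problem sizes at each level:
Level 0: 262144
Level 1: 65536
Level 2: 16384
Level 3: 4096
Level 4: 1024
Level 5: 256
Level 6: 64
Level 7: 16
Level 8: 4
Level 9: 1

The root is level 0 and the size-1 base case is level 9 (the tree spans levels 0 through 9, i.e. 10 levels counting the root), so the depth is the number of divisions: log_4(262144) = 9

The recursion tree depth is log_4(262144) = 9. At each level, the problem size is divided by 4, so it takes 9 divisions to reduce to a base case of size 1. The algorithm makes 4 recursive calls at each level.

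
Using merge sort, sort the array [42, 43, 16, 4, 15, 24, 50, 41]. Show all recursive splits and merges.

Merge sort trace:

Split: [42, 43, 16, 4, 15, 24, 50, 41] -> [42, 43, 16, 4] and [15, 24, 50, 41]
  Split: [42, 43, 16, 4] -> [42, 43] and [16, 4]
    Split: [42, 43] -> [42] and [43]
    Merge: [42] + [43] -> [42, 43]
    Split: [16, 4] -> [16] and [4]
    Merge: [16] + [4] -> [4, 16]
  Merge: [42, 43] + [4, 16] -> [4, 16, 42, 43]
  Split: [15, 24, 50, 41] -> [15, 24] and [50, 41]
    Split: [15, 24] -> [15] and [24]
    Merge: [15] + [24] -> [15, 24]
    Split: [50, 41] -> [50] and [41]
    Merge: [50] + [41] -> [41, 50]
  Merge: [15, 24] + [41, 50] -> [15, 24, 41, 50]
Merge: [4, 16, 42, 43] + [15, 24, 41, 50] -> [4, 15, 16, 24, 41, 42, 43, 50]

Final sorted array: [4, 15, 16, 24, 41, 42, 43, 50]

The merge sort proceeds by recursively splitting the array and merging sorted halves.
After all merges, the sorted array is [4, 15, 16, 24, 41, 42, 43, 50].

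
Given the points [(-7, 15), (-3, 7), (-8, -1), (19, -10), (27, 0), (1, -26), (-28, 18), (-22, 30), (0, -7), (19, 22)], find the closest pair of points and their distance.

Computing all pairwise distances among 10 points:

d((-7, 15), (-3, 7)) = 8.9443 <-- minimum
d((-7, 15), (-8, -1)) = 16.0312
d((-7, 15), (19, -10)) = 36.0694
d((-7, 15), (27, 0)) = 37.1618
d((-7, 15), (1, -26)) = 41.7732
d((-7, 15), (-28, 18)) = 21.2132
d((-7, 15), (-22, 30)) = 21.2132
d((-7, 15), (0, -7)) = 23.0868
d((-7, 15), (19, 22)) = 26.9258
d((-3, 7), (-8, -1)) = 9.434
d((-3, 7), (19, -10)) = 27.8029
d((-3, 7), (27, 0)) = 30.8058
d((-3, 7), (1, -26)) = 33.2415
d((-3, 7), (-28, 18)) = 27.313
d((-3, 7), (-22, 30)) = 29.8329
d((-3, 7), (0, -7)) = 14.3178
d((-3, 7), (19, 22)) = 26.6271
d((-8, -1), (19, -10)) = 28.4605
d((-8, -1), (27, 0)) = 35.0143
d((-8, -1), (1, -26)) = 26.5707
d((-8, -1), (-28, 18)) = 27.5862
d((-8, -1), (-22, 30)) = 34.0147
d((-8, -1), (0, -7)) = 10.0
d((-8, -1), (19, 22)) = 35.4683
d((19, -10), (27, 0)) = 12.8062
d((19, -10), (1, -26)) = 24.0832
d((19, -10), (-28, 18)) = 54.7083
d((19, -10), (-22, 30)) = 57.28
d((19, -10), (0, -7)) = 19.2354
d((19, -10), (19, 22)) = 32.0
d((27, 0), (1, -26)) = 36.7696
d((27, 0), (-28, 18)) = 57.8705
d((27, 0), (-22, 30)) = 57.4543
d((27, 0), (0, -7)) = 27.8927
d((27, 0), (19, 22)) = 23.4094
d((1, -26), (-28, 18)) = 52.6972
d((1, -26), (-22, 30)) = 60.5392
d((1, -26), (0, -7)) = 19.0263
d((1, -26), (19, 22)) = 51.264
d((-28, 18), (-22, 30)) = 13.4164
d((-28, 18), (0, -7)) = 37.5366
d((-28, 18), (19, 22)) = 47.1699
d((-22, 30), (0, -7)) = 43.0465
d((-22, 30), (19, 22)) = 41.7732
d((0, -7), (19, 22)) = 34.6699

Closest pair: (-7, 15) and (-3, 7) with distance 8.9443

The closest pair is (-7, 15) and (-3, 7) with Euclidean distance 8.9443. For 10 points, brute-force pairwise comparison is shown above. For large n, the divide-and-conquer algorithm (sort by x, recurse on halves, check the dividing strip) achieves O(n log n).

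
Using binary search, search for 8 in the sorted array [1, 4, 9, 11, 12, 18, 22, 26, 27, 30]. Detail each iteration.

Binary search for 8 in [1, 4, 9, 11, 12, 18, 22, 26, 27, 30]:

lo=0, hi=9, mid=4, arr[mid]=12 -> 12 > 8, search left half
lo=0, hi=3, mid=1, arr[mid]=4 -> 4 < 8, search right half
lo=2, hi=3, mid=2, arr[mid]=9 -> 9 > 8, search left half
lo=2 > hi=1, target 8 not found

Binary search determines that 8 is not in the array after 3 comparisons. The search space was exhausted without finding the target.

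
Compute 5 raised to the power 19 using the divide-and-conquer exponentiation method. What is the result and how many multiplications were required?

Computing 5^19 by squaring (build up from 5^1; each line after the first costs one multiplication):

5^1 = 5
5^2 = (5^1)^2 = 5^2 = 25
5^4 = (5^2)^2 = 25^2 = 625
5^8 = (5^4)^2 = 625^2 = 390625
5^9 = 5 * 5^8 = 5 * 390625 = 1953125
5^18 = (5^9)^2 = 1953125^2 = 3814697265625
5^19 = 5 * 5^18 = 5 * 3814697265625 = 19073486328125

Result: 19073486328125
Multiplications needed: 6 (6 lines after 5^1)

5^19 = 19073486328125. Using exponentiation by squaring, this requires 6 multiplications. The key idea: if the exponent is even, square the half-power; if odd, multiply by the base once.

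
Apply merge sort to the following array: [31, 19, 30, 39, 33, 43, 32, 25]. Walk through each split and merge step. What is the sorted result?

Merge sort trace:

Split: [31, 19, 30, 39, 33, 43, 32, 25] -> [31, 19, 30, 39] and [33, 43, 32, 25]
  Split: [31, 19, 30, 39] -> [31, 19] and [30, 39]
    Split: [31, 19] -> [31] and [19]
    Merge: [31] + [19] -> [19, 31]
    Split: [30, 39] -> [30] and [39]
    Merge: [30] + [39] -> [30, 39]
  Merge: [19, 31] + [30, 39] -> [19, 30, 31, 39]
  Split: [33, 43, 32, 25] -> [33, 43] and [32, 25]
    Split: [33, 43] -> [33] and [43]
    Merge: [33] + [43] -> [33, 43]
    Split: [32, 25] -> [32] and [25]
    Merge: [32] + [25] -> [25, 32]
  Merge: [33, 43] + [25, 32] -> [25, 32, 33, 43]
Merge: [19, 30, 31, 39] + [25, 32, 33, 43] -> [19, 25, 30, 31, 32, 33, 39, 43]

Final sorted array: [19, 25, 30, 31, 32, 33, 39, 43]

The merge sort proceeds by recursively splitting the array and merging sorted halves.
After all merges, the sorted array is [19, 25, 30, 31, 32, 33, 39, 43].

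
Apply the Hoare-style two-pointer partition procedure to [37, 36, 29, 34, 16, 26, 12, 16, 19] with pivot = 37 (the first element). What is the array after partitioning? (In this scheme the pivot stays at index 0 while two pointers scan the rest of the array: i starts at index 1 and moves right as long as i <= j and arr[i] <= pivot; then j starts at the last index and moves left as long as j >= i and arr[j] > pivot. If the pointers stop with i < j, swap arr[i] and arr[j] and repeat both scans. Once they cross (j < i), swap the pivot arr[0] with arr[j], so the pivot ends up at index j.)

Hoare-style two-pointer partition with pivot = 37:

Initial array: [37, 36, 29, 34, 16, 26, 12, 16, 19]

Pointers start at i = 1, j = 8.
i ends at 9, j ends at 8: the pointers have crossed (j < i), so scanning stops.

Swap pivot arr[0] with arr[8] to place pivot at position 8: [19, 36, 29, 34, 16, 26, 12, 16, 37]
Pivot position: 8

After partitioning with pivot 37, the array becomes [19, 36, 29, 34, 16, 26, 12, 16, 37]. The pivot is placed at index 8. All elements to the left of the pivot are <= 37, and all elements to the right are > 37.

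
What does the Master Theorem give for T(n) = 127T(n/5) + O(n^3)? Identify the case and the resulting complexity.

Master Theorem for T(n) = 127T(n/5) + O(n^3):

a = 127, b = 5, c = 3
log_b(a) = log_5(127) = 3.0099

Case 1: c = 3 < log_5(127) = 3.0099
T(n) = O(n^(log_5 127))

For T(n) = 127T(n/5) + O(n^3): log_5(127) = 3.0099. This is Case 1 of the Master Theorem (c < log_b(a), work dominated by leaves), giving O(n^(log_5 127)).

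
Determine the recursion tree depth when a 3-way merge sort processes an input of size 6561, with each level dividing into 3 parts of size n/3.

For divide and conquer with division factor 3:

Problem sizes at each level:
Level 0: 6561
Level 1: 2187
Level 2: 729
Level 3: 243
Level 4: 81
Level 5: 27
Level 6: 9
Level 7: 3
Level 8: 1

The root is level 0 and the size-1 base case is level 8 (the tree spans levels 0 through 8, i.e. 9 levels counting the root), so the depth is the number of divisions: log_3(6561) = 8

The recursion tree depth is log_3(6561) = 8. At each level, the problem size is divided by 3, so it takes 8 divisions to reduce to a base case of size 1. The algorithm makes 3 recursive calls at each level.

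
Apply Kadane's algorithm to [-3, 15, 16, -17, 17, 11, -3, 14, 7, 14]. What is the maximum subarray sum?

Using Kadane's algorithm on [-3, 15, 16, -17, 17, 11, -3, 14, 7, 14]:

Scanning through the array:
Position 1 (value 15): max_ending_here = 15, max_so_far = 15
Position 2 (value 16): max_ending_here = 31, max_so_far = 31
Position 3 (value -17): max_ending_here = 14, max_so_far = 31
Position 4 (value 17): max_ending_here = 31, max_so_far = 31
Position 5 (value 11): max_ending_here = 42, max_so_far = 42
Position 6 (value -3): max_ending_here = 39, max_so_far = 42
Position 7 (value 14): max_ending_here = 53, max_so_far = 53
Position 8 (value 7): max_ending_here = 60, max_so_far = 60
Position 9 (value 14): max_ending_here = 74, max_so_far = 74

Maximum subarray: [15, 16, -17, 17, 11, -3, 14, 7, 14]
Maximum sum: 74

The maximum subarray is [15, 16, -17, 17, 11, -3, 14, 7, 14] with sum 74. This subarray runs from index 1 to index 9.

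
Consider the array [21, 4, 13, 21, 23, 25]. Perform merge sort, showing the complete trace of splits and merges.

Merge sort trace:

Split: [21, 4, 13, 21, 23, 25] -> [21, 4, 13] and [21, 23, 25]
  Split: [21, 4, 13] -> [21] and [4, 13]
    Split: [4, 13] -> [4] and [13]
    Merge: [4] + [13] -> [4, 13]
  Merge: [21] + [4, 13] -> [4, 13, 21]
  Split: [21, 23, 25] -> [21] and [23, 25]
    Split: [23, 25] -> [23] and [25]
    Merge: [23] + [25] -> [23, 25]
  Merge: [21] + [23, 25] -> [21, 23, 25]
Merge: [4, 13, 21] + [21, 23, 25] -> [4, 13, 21, 21, 23, 25]

Final sorted array: [4, 13, 21, 21, 23, 25]

The merge sort proceeds by recursively splitting the array and merging sorted halves.
After all merges, the sorted array is [4, 13, 21, 21, 23, 25].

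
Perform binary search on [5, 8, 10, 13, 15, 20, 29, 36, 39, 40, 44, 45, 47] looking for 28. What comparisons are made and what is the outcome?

Binary search for 28 in [5, 8, 10, 13, 15, 20, 29, 36, 39, 40, 44, 45, 47]:

lo=0, hi=12, mid=6, arr[mid]=29 -> 29 > 28, search left half
lo=0, hi=5, mid=2, arr[mid]=10 -> 10 < 28, search right half
lo=3, hi=5, mid=4, arr[mid]=15 -> 15 < 28, search right half
lo=5, hi=5, mid=5, arr[mid]=20 -> 20 < 28, search right half
lo=6 > hi=5, target 28 not found

Binary search determines that 28 is not in the array after 4 comparisons. The search space was exhausted without finding the target.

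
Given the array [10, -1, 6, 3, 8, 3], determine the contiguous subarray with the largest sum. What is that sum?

Using Kadane's algorithm on [10, -1, 6, 3, 8, 3]:

Scanning through the array:
Position 1 (value -1): max_ending_here = 9, max_so_far = 10
Position 2 (value 6): max_ending_here = 15, max_so_far = 15
Position 3 (value 3): max_ending_here = 18, max_so_far = 18
Position 4 (value 8): max_ending_here = 26, max_so_far = 26
Position 5 (value 3): max_ending_here = 29, max_so_far = 29

Maximum subarray: [10, -1, 6, 3, 8, 3]
Maximum sum: 29

The maximum subarray is [10, -1, 6, 3, 8, 3] with sum 29. This subarray runs from index 0 to index 5.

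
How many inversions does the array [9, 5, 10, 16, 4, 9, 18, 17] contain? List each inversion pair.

Finding inversions in [9, 5, 10, 16, 4, 9, 18, 17]:

(0, 1): arr[0]=9 > arr[1]=5
(0, 4): arr[0]=9 > arr[4]=4
(1, 4): arr[1]=5 > arr[4]=4
(2, 4): arr[2]=10 > arr[4]=4
(2, 5): arr[2]=10 > arr[5]=9
(3, 4): arr[3]=16 > arr[4]=4
(3, 5): arr[3]=16 > arr[5]=9
(6, 7): arr[6]=18 > arr[7]=17

Total inversions: 8

The array has 8 inversion(s): (0,1), (0,4), (1,4), (2,4), (2,5), (3,4), (3,5), (6,7). Each pair (i,j) satisfies i < j and arr[i] > arr[j].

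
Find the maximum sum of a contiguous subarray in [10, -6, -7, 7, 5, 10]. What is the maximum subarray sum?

Using Kadane's algorithm on [10, -6, -7, 7, 5, 10]:

Scanning through the array:
Position 1 (value -6): max_ending_here = 4, max_so_far = 10
Position 2 (value -7): max_ending_here = -3, max_so_far = 10
Position 3 (value 7): max_ending_here = 7, max_so_far = 10
Position 4 (value 5): max_ending_here = 12, max_so_far = 12
Position 5 (value 10): max_ending_here = 22, max_so_far = 22

Maximum subarray: [7, 5, 10]
Maximum sum: 22

The maximum subarray is [7, 5, 10] with sum 22. This subarray runs from index 3 to index 5.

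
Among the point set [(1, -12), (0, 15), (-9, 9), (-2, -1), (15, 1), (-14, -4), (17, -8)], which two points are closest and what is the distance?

Computing all pairwise distances among 7 points:

d((1, -12), (0, 15)) = 27.0185
d((1, -12), (-9, 9)) = 23.2594
d((1, -12), (-2, -1)) = 11.4018
d((1, -12), (15, 1)) = 19.105
d((1, -12), (-14, -4)) = 17.0
d((1, -12), (17, -8)) = 16.4924
d((0, 15), (-9, 9)) = 10.8167
d((0, 15), (-2, -1)) = 16.1245
d((0, 15), (15, 1)) = 20.5183
d((0, 15), (-14, -4)) = 23.6008
d((0, 15), (17, -8)) = 28.6007
d((-9, 9), (-2, -1)) = 12.2066
d((-9, 9), (15, 1)) = 25.2982
d((-9, 9), (-14, -4)) = 13.9284
d((-9, 9), (17, -8)) = 31.0644
d((-2, -1), (15, 1)) = 17.1172
d((-2, -1), (-14, -4)) = 12.3693
d((-2, -1), (17, -8)) = 20.2485
d((15, 1), (-14, -4)) = 29.4279
d((15, 1), (17, -8)) = 9.2195 <-- minimum
d((-14, -4), (17, -8)) = 31.257

Closest pair: (15, 1) and (17, -8) with distance 9.2195

The closest pair is (15, 1) and (17, -8) with Euclidean distance 9.2195. For 7 points, brute-force pairwise comparison is shown above. For large n, the divide-and-conquer algorithm (sort by x, recurse on halves, check the dividing strip) achieves O(n log n).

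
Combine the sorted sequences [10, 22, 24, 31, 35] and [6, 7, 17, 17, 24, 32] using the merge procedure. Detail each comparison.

Merging process:

Compare 10 vs 6: take 6 from right. Merged: [6]
Compare 10 vs 7: take 7 from right. Merged: [6, 7]
Compare 10 vs 17: take 10 from left. Merged: [6, 7, 10]
Compare 22 vs 17: take 17 from right. Merged: [6, 7, 10, 17]
Compare 22 vs 17: take 17 from right. Merged: [6, 7, 10, 17, 17]
Compare 22 vs 24: take 22 from left. Merged: [6, 7, 10, 17, 17, 22]
Compare 24 vs 24: take 24 from left. Merged: [6, 7, 10, 17, 17, 22, 24]
Compare 31 vs 24: take 24 from right. Merged: [6, 7, 10, 17, 17, 22, 24, 24]
Compare 31 vs 32: take 31 from left. Merged: [6, 7, 10, 17, 17, 22, 24, 24, 31]
Compare 35 vs 32: take 32 from right. Merged: [6, 7, 10, 17, 17, 22, 24, 24, 31, 32]
Append remaining from left: [35]. Merged: [6, 7, 10, 17, 17, 22, 24, 24, 31, 32, 35]

Final merged array: [6, 7, 10, 17, 17, 22, 24, 24, 31, 32, 35]
Total comparisons: 10

The merged array is [6, 7, 10, 17, 17, 22, 24, 24, 31, 32, 35], requiring 10 comparisons. The merge step runs in O(n) time where n is the total number of elements.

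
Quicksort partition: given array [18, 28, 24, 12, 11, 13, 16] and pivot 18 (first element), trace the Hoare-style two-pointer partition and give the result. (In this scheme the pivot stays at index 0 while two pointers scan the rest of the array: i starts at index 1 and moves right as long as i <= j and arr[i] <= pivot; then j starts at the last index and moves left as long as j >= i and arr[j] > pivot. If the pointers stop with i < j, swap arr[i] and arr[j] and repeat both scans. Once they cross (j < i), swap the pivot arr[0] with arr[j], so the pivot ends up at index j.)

Hoare-style two-pointer partition with pivot = 18:

Initial array: [18, 28, 24, 12, 11, 13, 16]

Pointers start at i = 1, j = 6.
i stops at index 1 (arr[1]=28 > 18), j stops at index 6 (arr[6]=16 <= 18): swap arr[1] and arr[6], array becomes [18, 16, 24, 12, 11, 13, 28]
i stops at index 2 (arr[2]=24 > 18), j stops at index 5 (arr[5]=13 <= 18): swap arr[2] and arr[5], array becomes [18, 16, 13, 12, 11, 24, 28]
i ends at 5, j ends at 4: the pointers have crossed (j < i), so scanning stops.

Swap pivot arr[0] with arr[4] to place pivot at position 4: [11, 16, 13, 12, 18, 24, 28]
Pivot position: 4

After partitioning with pivot 18, the array becomes [11, 16, 13, 12, 18, 24, 28]. The pivot is placed at index 4. All elements to the left of the pivot are <= 18, and all elements to the right are > 18.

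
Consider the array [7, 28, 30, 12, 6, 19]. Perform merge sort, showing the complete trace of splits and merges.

Merge sort trace:

Split: [7, 28, 30, 12, 6, 19] -> [7, 28, 30] and [12, 6, 19]
  Split: [7, 28, 30] -> [7] and [28, 30]
    Split: [28, 30] -> [28] and [30]
    Merge: [28] + [30] -> [28, 30]
  Merge: [7] + [28, 30] -> [7, 28, 30]
  Split: [12, 6, 19] -> [12] and [6, 19]
    Split: [6, 19] -> [6] and [19]
    Merge: [6] + [19] -> [6, 19]
  Merge: [12] + [6, 19] -> [6, 12, 19]
Merge: [7, 28, 30] + [6, 12, 19] -> [6, 7, 12, 19, 28, 30]

Final sorted array: [6, 7, 12, 19, 28, 30]

The merge sort proceeds by recursively splitting the array and merging sorted halves.
After all merges, the sorted array is [6, 7, 12, 19, 28, 30].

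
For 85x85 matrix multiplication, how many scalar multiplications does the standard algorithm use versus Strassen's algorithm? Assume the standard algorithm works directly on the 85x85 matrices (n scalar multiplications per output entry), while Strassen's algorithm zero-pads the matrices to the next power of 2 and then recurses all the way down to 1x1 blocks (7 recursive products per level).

Matrix multiplication for 85x85 matrices:

Strassen's algorithm requires power-of-2 dimensions. Pad 85x85 to 128x128 (next power of 2).

Standard algorithm: 85^3 = 614125 multiplications
Strassen's algorithm: 7^(log2(128)) = 7^7 = 823543 multiplications
Difference: 614125 - 823543 = -209418 (Strassen uses MORE here due to padding overhead — for small or just-over-power-of-2 n, padding can outweigh the per-level savings)

Standard: 614125 multiplications (85^3). Strassen: 823543 multiplications (7^7, after padding to 128x128). Strassen reduces 8 recursive multiplications to 7 at each level.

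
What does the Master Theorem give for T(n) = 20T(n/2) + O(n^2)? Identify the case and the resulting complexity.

Master Theorem for T(n) = 20T(n/2) + O(n^2):

a = 20, b = 2, c = 2
log_b(a) = log_2(20) = 4.3219

Case 1: c = 2 < log_2(20) = 4.3219
T(n) = O(n^(log_2 20))

For T(n) = 20T(n/2) + O(n^2): log_2(20) = 4.3219. This is Case 1 of the Master Theorem (c < log_b(a), work dominated by leaves), giving O(n^(log_2 20)).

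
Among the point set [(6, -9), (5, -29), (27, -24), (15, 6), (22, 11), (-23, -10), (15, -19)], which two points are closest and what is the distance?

Computing all pairwise distances among 7 points:

d((6, -9), (5, -29)) = 20.025
d((6, -9), (27, -24)) = 25.807
d((6, -9), (15, 6)) = 17.4929
d((6, -9), (22, 11)) = 25.6125
d((6, -9), (-23, -10)) = 29.0172
d((6, -9), (15, -19)) = 13.4536
d((5, -29), (27, -24)) = 22.561
d((5, -29), (15, 6)) = 36.4005
d((5, -29), (22, 11)) = 43.4626
d((5, -29), (-23, -10)) = 33.8378
d((5, -29), (15, -19)) = 14.1421
d((27, -24), (15, 6)) = 32.311
d((27, -24), (22, 11)) = 35.3553
d((27, -24), (-23, -10)) = 51.923
d((27, -24), (15, -19)) = 13.0
d((15, 6), (22, 11)) = 8.6023 <-- minimum
d((15, 6), (-23, -10)) = 41.2311
d((15, 6), (15, -19)) = 25.0
d((22, 11), (-23, -10)) = 49.6588
d((22, 11), (15, -19)) = 30.8058
d((-23, -10), (15, -19)) = 39.0512

Closest pair: (15, 6) and (22, 11) with distance 8.6023

The closest pair is (15, 6) and (22, 11) with Euclidean distance 8.6023. For 7 points, brute-force pairwise comparison is shown above. For large n, the divide-and-conquer algorithm (sort by x, recurse on halves, check the dividing strip) achieves O(n log n).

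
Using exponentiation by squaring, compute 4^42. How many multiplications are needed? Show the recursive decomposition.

Computing 4^42 by squaring (build up from 4^1; each line after the first costs one multiplication):

4^1 = 4
4^2 = (4^1)^2 = 4^2 = 16
4^4 = (4^2)^2 = 16^2 = 256
4^5 = 4 * 4^4 = 4 * 256 = 1024
4^10 = (4^5)^2 = 1024^2 = 1048576
4^20 = (4^10)^2 = 1048576^2 = 1099511627776
4^21 = 4 * 4^20 = 4 * 1099511627776 = 4398046511104
4^42 = (4^21)^2 = 4398046511104^2 = 19342813113834066795298816

Result: 19342813113834066795298816
Multiplications needed: 7 (7 lines after 4^1)

4^42 = 19342813113834066795298816. Using exponentiation by squaring, this requires 7 multiplications. The key idea: if the exponent is even, square the half-power; if odd, multiply by the base once.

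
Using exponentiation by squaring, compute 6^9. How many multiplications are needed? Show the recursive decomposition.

Computing 6^9 by squaring (build up from 6^1; each line after the first costs one multiplication):

6^1 = 6
6^2 = (6^1)^2 = 6^2 = 36
6^4 = (6^2)^2 = 36^2 = 1296
6^8 = (6^4)^2 = 1296^2 = 1679616
6^9 = 6 * 6^8 = 6 * 1679616 = 10077696

Result: 10077696
Multiplications needed: 4 (4 lines after 6^1)

6^9 = 10077696. Using exponentiation by squaring, this requires 4 multiplications. The key idea: if the exponent is even, square the half-power; if odd, multiply by the base once.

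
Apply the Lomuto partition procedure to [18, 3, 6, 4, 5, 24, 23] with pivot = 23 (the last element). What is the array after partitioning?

Lomuto partition with pivot = 23:

Initial array: [18, 3, 6, 4, 5, 24, 23]

arr[0]=18 <= 23: swap with position 0, array becomes [18, 3, 6, 4, 5, 24, 23]
arr[1]=3 <= 23: swap with position 1, array becomes [18, 3, 6, 4, 5, 24, 23]
arr[2]=6 <= 23: swap with position 2, array becomes [18, 3, 6, 4, 5, 24, 23]
arr[3]=4 <= 23: swap with position 3, array becomes [18, 3, 6, 4, 5, 24, 23]
arr[4]=5 <= 23: swap with position 4, array becomes [18, 3, 6, 4, 5, 24, 23]
arr[5]=24 > 23: no swap

Place pivot at position 5: [18, 3, 6, 4, 5, 23, 24]
Pivot position: 5

After partitioning with pivot 23, the array becomes [18, 3, 6, 4, 5, 23, 24]. The pivot is placed at index 5. All elements to the left of the pivot are <= 23, and all elements to the right are > 23.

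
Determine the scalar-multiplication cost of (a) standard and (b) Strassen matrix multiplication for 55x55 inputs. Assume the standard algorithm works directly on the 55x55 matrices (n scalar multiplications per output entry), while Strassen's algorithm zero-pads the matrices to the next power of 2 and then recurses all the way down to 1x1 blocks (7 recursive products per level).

Matrix multiplication for 55x55 matrices:

Strassen's algorithm requires power-of-2 dimensions. Pad 55x55 to 64x64 (next power of 2).

Standard algorithm: 55^3 = 166375 multiplications
Strassen's algorithm: 7^(log2(64)) = 7^6 = 117649 multiplications
Savings: 166375 - 117649 = 48726 multiplications

Standard: 166375 multiplications (55^3). Strassen: 117649 multiplications (7^6, after padding to 64x64). Strassen reduces 8 recursive multiplications to 7 at each level.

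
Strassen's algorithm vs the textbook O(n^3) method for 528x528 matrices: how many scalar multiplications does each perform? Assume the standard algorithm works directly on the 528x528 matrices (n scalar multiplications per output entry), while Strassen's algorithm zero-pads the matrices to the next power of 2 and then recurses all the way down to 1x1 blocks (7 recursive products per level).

Matrix multiplication for 528x528 matrices:

Strassen's algorithm requires power-of-2 dimensions. Pad 528x528 to 1024x1024 (next power of 2).

Standard algorithm: 528^3 = 147197952 multiplications
Strassen's algorithm: 7^(log2(1024)) = 7^10 = 282475249 multiplications
Difference: 147197952 - 282475249 = -135277297 (Strassen uses MORE here due to padding overhead — for small or just-over-power-of-2 n, padding can outweigh the per-level savings)

Standard: 147197952 multiplications (528^3). Strassen: 282475249 multiplications (7^10, after padding to 1024x1024). Strassen reduces 8 recursive multiplications to 7 at each level.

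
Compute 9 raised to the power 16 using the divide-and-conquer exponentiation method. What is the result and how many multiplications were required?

Computing 9^16 by squaring (build up from 9^1; each line after the first costs one multiplication):

9^1 = 9
9^2 = (9^1)^2 = 9^2 = 81
9^4 = (9^2)^2 = 81^2 = 6561
9^8 = (9^4)^2 = 6561^2 = 43046721
9^16 = (9^8)^2 = 43046721^2 = 1853020188851841

Result: 1853020188851841
Multiplications needed: 4 (4 lines after 9^1)

9^16 = 1853020188851841. Using exponentiation by squaring, this requires 4 multiplications. The key idea: if the exponent is even, square the half-power; if odd, multiply by the base once.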